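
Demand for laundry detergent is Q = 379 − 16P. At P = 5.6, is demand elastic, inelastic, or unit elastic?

Q = 289.400, dQ/dP = -16.
ε = (dQ/dP)(P/Q) ≈ -0.310.
|ε| = 0.31 < 1.

inelastic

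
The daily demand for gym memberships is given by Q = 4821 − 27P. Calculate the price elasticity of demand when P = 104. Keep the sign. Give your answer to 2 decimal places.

-1.39

At P = 104, Q = 2013.
dQ/dP = −27.
ε = (dQ/dP)(P/Q) = (-27)(104/2013).
|ε| > 1, so demand is elastic at this price.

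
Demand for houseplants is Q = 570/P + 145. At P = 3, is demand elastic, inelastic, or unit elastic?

Q = 335, dQ/dP = -63.333.
ε = (dQ/dP)(P/Q) ≈ -0.567.
|ε| = 0.57 < 1.

inelastic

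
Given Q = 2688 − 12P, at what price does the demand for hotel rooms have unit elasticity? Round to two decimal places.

For linear demand Q = a − bP, ε = −bP/(a − bP). |ε| = 1 when bP = a − bP, i.e. P = a/(2b).
P = 2688/(2·12) = 2688/24 = 112.0000.

112.00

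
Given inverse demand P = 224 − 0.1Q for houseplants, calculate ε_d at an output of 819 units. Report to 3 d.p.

At Q = 819, P = 224 − 0.1(819) = 142.10.
dP/dQ = −0.1, so dQ/dP = 1/(−0.1) = -10.000.
ε = (dQ/dP)(P/Q) = (-10.000)(142.10/819).

-1.735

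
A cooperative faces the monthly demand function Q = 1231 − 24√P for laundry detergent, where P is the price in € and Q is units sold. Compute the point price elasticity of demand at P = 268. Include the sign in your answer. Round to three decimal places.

At P = 268, Q = 838.103.
dQ/dP = −24/(2√P) = -0.733.
ε = (dQ/dP)(P/Q) = (-0.733)(268/838.103).
|ε| < 1, so demand is inelastic at this price.

-0.234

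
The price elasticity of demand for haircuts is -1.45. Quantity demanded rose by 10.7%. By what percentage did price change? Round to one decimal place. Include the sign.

%ΔP ≈ %ΔQ / ε = (10.7%)/(-1.45) = -7.38%.

-7.4%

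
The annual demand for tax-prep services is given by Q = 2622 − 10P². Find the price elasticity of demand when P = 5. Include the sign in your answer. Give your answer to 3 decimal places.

At P = 5, Q = 2372.
dQ/dP = −20P = -100.
ε = (dQ/dP)(P/Q) = (-100)(5/2372).
|ε| < 1, so demand is inelastic at this price.

-0.211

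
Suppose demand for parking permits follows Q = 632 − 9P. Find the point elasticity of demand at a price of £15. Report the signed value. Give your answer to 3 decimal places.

At P = 15, Q = 497.
dQ/dP = −9.
ε = (dQ/dP)(P/Q) = (-9)(15/497).
|ε| < 1, so demand is inelastic at this price.

-0.272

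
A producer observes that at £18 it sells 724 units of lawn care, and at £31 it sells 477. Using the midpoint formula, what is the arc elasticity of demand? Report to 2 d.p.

ΔQ = 477 − 724 = -247; ΔP = 31 − 18 = 13.
Midpoints: P̄ = 24.50, Q̄ = 600.5.
ε = (ΔQ/ΔP)(P̄/Q̄) = (-247/13)(24.50/600.5).

-0.78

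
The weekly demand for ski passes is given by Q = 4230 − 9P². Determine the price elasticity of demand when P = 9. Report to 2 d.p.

At P = 9, Q = 3501.
dQ/dP = −18P = -162.
ε = (dQ/dP)(P/Q) = (-162)(9/3501).

-0.42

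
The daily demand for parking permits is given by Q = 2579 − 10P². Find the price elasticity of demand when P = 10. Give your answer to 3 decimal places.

-1.267

At P = 10, Q = 1579.
dQ/dP = −20P = -200.
ε = (dQ/dP)(P/Q) = (-200)(10/1579).
|ε| > 1, so demand is elastic at this price.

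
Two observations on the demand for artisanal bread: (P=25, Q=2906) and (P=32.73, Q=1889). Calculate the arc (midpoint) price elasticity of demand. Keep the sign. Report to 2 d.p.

-1.58

ΔQ = 1889 − 2906 = -1017; ΔP = 32.73 − 25 = 7.73.
Midpoints: P̄ = 28.86, Q̄ = 2397.5.
ε = (ΔQ/ΔP)(P̄/Q̄) = (-1017/7.73)(28.86/2397.5).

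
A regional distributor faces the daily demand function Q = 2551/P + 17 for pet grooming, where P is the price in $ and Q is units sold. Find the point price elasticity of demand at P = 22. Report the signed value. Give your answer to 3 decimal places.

-0.872

At P = 22, Q = 132.955.
dQ/dP = −2551/P² = -5.271.
ε = (dQ/dP)(P/Q) = (-5.271)(22/132.955).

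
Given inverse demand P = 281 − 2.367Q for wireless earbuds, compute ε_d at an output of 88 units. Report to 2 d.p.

At Q = 88, P = 281 − 2.367(88) = 72.70.
dP/dQ = −2.367, so dQ/dP = 1/(−2.367) = -0.422.
ε = (dQ/dP)(P/Q) = (-0.422)(72.70/88).

-0.35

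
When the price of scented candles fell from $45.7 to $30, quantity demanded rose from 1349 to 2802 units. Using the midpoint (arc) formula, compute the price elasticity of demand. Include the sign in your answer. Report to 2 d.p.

-1.69

ΔQ = 2802 − 1349 = 1453; ΔP = 30 − 45.7 = -15.7.
Midpoints: P̄ = 37.85, Q̄ = 2075.5.
ε = (ΔQ/ΔP)(P̄/Q̄) = (1453/-15.7)(37.85/2075.5).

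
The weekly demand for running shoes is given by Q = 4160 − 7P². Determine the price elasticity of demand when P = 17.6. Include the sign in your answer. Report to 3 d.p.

At P = 17.6, Q = 1991.680.
dQ/dP = −14P = -246.400.
ε = (dQ/dP)(P/Q) = (-246.400)(17.6/1991.680).
|ε| > 1, so demand is elastic at this price.

-2.177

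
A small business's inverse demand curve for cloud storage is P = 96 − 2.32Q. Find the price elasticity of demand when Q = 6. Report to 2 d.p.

-5.90

At Q = 6, P = 96 − 2.32(6) = 82.08.
dP/dQ = −2.32, so dQ/dP = 1/(−2.32) = -0.431.
ε = (dQ/dP)(P/Q) = (-0.431)(82.08/6).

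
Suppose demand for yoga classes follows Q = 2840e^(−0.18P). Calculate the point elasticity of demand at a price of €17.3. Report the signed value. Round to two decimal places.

At P = 17.3, Q = 126.161.
dQ/dP = −0.18·2840e^(−0.18P) = −0.18Q = -22.709.
ε = (dQ/dP)(P/Q) = (-22.709)(17.3/126.161).
|ε| > 1, so demand is elastic at this price.

-3.11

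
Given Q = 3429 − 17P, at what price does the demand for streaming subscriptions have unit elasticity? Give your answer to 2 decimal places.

100.85

For linear demand Q = a − bP, ε = −bP/(a − bP). |ε| = 1 when bP = a − bP, i.e. P = a/(2b).
P = 3429/(2·17) = 3429/34 = 100.8529.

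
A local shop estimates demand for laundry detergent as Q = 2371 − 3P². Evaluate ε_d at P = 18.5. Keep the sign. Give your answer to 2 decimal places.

At P = 18.5, Q = 1344.250.
dQ/dP = −6P = -111.
ε = (dQ/dP)(P/Q) = (-111)(18.5/1344.250).
|ε| > 1, so demand is elastic at this price.

-1.53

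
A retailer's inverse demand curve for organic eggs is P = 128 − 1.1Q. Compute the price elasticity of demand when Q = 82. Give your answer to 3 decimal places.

-0.419

At Q = 82, P = 128 − 1.1(82) = 37.80.
dP/dQ = −1.1, so dQ/dP = 1/(−1.1) = -0.909.
ε = (dQ/dP)(P/Q) = (-0.909)(37.80/82).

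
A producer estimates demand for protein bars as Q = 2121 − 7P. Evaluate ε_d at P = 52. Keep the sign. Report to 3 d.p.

At P = 52, Q = 1757.
dQ/dP = −7.
ε = (dQ/dP)(P/Q) = (-7)(52/1757).

-0.207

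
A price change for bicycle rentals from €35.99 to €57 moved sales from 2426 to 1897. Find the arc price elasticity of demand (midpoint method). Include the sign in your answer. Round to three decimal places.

-0.542

ΔQ = 1897 − 2426 = -529; ΔP = 57 − 35.99 = 21.01.
Midpoints: P̄ = 46.50, Q̄ = 2161.5.
ε = (ΔQ/ΔP)(P̄/Q̄) = (-529/21.01)(46.50/2161.5).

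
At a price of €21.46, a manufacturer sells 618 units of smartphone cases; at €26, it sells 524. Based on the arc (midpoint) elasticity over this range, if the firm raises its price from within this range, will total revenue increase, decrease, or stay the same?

increase

Arc ε = (-94/4.54)(23.73/571.0) ≈ -0.860.
|ε| = 0.86 < 1, so demand is inelastic. A price rise therefore raises total revenue.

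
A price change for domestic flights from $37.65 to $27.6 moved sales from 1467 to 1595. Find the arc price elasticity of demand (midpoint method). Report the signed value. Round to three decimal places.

-0.271

ΔQ = 1595 − 1467 = 128; ΔP = 27.6 − 37.65 = -10.05.
Midpoints: P̄ = 32.62, Q̄ = 1531.0.
ε = (ΔQ/ΔP)(P̄/Q̄) = (128/-10.05)(32.62/1531.0).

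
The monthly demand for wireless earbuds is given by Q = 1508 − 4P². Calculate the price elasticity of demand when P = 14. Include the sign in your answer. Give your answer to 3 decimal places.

At P = 14, Q = 724.
dQ/dP = −8P = -112.
ε = (dQ/dP)(P/Q) = (-112)(14/724).
|ε| > 1, so demand is elastic at this price.

-2.166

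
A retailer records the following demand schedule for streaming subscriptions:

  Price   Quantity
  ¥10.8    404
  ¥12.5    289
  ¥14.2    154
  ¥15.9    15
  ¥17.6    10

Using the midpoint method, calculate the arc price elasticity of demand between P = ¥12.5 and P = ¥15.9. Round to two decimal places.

-7.53

At P = 12.5, Q = 289; at P = 15.9, Q = 15.
ΔQ = -274, ΔP = 3.4. Midpoints: P̄ = 14.20, Q̄ = 152.0.
ε = (ΔQ/ΔP)(P̄/Q̄) = (-274/3.4)(14.20/152.0).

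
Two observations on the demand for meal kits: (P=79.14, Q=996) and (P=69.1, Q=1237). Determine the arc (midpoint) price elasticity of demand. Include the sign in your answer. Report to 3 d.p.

-1.594

ΔQ = 1237 − 996 = 241; ΔP = 69.1 − 79.14 = -10.04.
Midpoints: P̄ = 74.12, Q̄ = 1116.5.
ε = (ΔQ/ΔP)(P̄/Q̄) = (241/-10.04)(74.12/1116.5).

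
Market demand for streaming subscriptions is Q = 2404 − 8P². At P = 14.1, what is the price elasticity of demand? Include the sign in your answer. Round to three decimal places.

-3.910

At P = 14.1, Q = 813.520.
dQ/dP = −16P = -225.600.
ε = (dQ/dP)(P/Q) = (-225.600)(14.1/813.520).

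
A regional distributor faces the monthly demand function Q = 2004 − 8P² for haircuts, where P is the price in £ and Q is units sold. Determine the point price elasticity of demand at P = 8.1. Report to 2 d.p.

-0.71

At P = 8.1, Q = 1479.120.
dQ/dP = −16P = -129.600.
ε = (dQ/dP)(P/Q) = (-129.600)(8.1/1479.120).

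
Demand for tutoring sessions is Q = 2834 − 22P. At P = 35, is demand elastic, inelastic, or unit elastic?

inelastic

Q = 2064, dQ/dP = -22.
ε = (dQ/dP)(P/Q) ≈ -0.373.
|ε| = 0.37 < 1.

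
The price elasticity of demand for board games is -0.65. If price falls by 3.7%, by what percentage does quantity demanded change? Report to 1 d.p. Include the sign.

2.4%

%ΔQ ≈ ε × %ΔP = (-0.65)(-3.7%) = 2.41%.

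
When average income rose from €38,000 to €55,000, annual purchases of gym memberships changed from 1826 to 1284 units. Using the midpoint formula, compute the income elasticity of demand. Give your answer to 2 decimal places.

-0.95

ΔQ = -542, ΔI = 17000. Midpoints: Ī = 46,500, Q̄ = 1555.0.
ε_I = (ΔQ/ΔI)(Ī/Q̄) = (-542/17000)(46500/1555.0).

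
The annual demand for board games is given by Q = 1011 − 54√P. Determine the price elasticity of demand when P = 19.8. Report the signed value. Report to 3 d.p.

-0.156

At P = 19.8, Q = 770.715.
dQ/dP = −54/(2√P) = -6.068.
ε = (dQ/dP)(P/Q) = (-6.068)(19.8/770.715).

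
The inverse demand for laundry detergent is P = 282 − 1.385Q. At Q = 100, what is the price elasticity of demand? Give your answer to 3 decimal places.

At Q = 100, P = 282 − 1.385(100) = 143.50.
dP/dQ = −1.385, so dQ/dP = 1/(−1.385) = -0.722.
ε = (dQ/dP)(P/Q) = (-0.722)(143.50/100).

-1.036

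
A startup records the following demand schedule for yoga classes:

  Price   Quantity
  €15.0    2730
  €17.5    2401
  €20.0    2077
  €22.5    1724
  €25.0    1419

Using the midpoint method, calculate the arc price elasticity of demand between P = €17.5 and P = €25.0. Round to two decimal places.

At P = 17.5, Q = 2401; at P = 25.0, Q = 1419.
ΔQ = -982, ΔP = 7.5. Midpoints: P̄ = 21.25, Q̄ = 1910.0.
ε = (ΔQ/ΔP)(P̄/Q̄) = (-982/7.5)(21.25/1910.0).

-1.46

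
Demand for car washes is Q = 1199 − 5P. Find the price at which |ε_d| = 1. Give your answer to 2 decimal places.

For linear demand Q = a − bP, ε = −bP/(a − bP). |ε| = 1 when bP = a − bP, i.e. P = a/(2b).
P = 1199/(2·5) = 1199/10 = 119.9000.

119.90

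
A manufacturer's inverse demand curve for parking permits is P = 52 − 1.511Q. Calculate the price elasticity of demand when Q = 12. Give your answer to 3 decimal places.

At Q = 12, P = 52 − 1.511(12) = 33.87.
dP/dQ = −1.511, so dQ/dP = 1/(−1.511) = -0.662.
ε = (dQ/dP)(P/Q) = (-0.662)(33.87/12).

-1.868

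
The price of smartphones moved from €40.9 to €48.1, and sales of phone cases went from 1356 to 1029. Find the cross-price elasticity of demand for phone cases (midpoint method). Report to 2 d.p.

-1.69

ΔQ_x = 1029 − 1356 = -327; ΔP_y = 48.1 − 40.9 = 7.2.
Midpoints: P̄_y = 44.50, Q̄_x = 1192.5.
ε_xy = (ΔQ_x/ΔP_y)(P̄_y/Q̄_x) = (-327/7.2)(44.50/1192.5).
ε_xy < 0, so the goods are complements.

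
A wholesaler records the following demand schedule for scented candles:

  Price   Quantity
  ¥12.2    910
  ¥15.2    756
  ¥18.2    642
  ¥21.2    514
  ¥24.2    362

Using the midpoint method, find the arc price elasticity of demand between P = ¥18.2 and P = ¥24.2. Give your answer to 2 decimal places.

-1.97

At P = 18.2, Q = 642; at P = 24.2, Q = 362.
ΔQ = -280, ΔP = 6.0. Midpoints: P̄ = 21.20, Q̄ = 502.0.
ε = (ΔQ/ΔP)(P̄/Q̄) = (-280/6.0)(21.20/502.0).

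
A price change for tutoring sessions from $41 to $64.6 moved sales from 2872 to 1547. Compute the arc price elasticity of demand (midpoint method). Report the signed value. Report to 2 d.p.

-1.34

ΔQ = 1547 − 2872 = -1325; ΔP = 64.6 − 41 = 23.6.
Midpoints: P̄ = 52.80, Q̄ = 2209.5.
ε = (ΔQ/ΔP)(P̄/Q̄) = (-1325/23.6)(52.80/2209.5).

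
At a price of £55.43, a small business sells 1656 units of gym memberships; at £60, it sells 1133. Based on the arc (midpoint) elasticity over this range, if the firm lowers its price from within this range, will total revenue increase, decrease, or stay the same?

Arc ε = (-523/4.57)(57.72/1394.5) ≈ -4.736.
|ε| = 4.74 > 1, so demand is elastic. A price cut therefore raises total revenue.

increase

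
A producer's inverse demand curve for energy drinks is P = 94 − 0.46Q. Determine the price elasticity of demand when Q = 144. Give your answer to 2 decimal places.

-0.42

At Q = 144, P = 94 − 0.46(144) = 27.76.
dP/dQ = −0.46, so dQ/dP = 1/(−0.46) = -2.174.
ε = (dQ/dP)(P/Q) = (-2.174)(27.76/144).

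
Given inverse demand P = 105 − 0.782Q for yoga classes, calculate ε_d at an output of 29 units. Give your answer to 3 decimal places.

At Q = 29, P = 105 − 0.782(29) = 82.32.
dP/dQ = −0.782, so dQ/dP = 1/(−0.782) = -1.279.
ε = (dQ/dP)(P/Q) = (-1.279)(82.32/29).

-3.630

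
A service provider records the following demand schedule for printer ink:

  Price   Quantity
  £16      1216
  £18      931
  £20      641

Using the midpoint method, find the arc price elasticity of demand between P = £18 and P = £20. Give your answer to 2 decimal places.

-3.51

At P = 18, Q = 931; at P = 20, Q = 641.
ΔQ = -290, ΔP = 2. Midpoints: P̄ = 19.00, Q̄ = 786.0.
ε = (ΔQ/ΔP)(P̄/Q̄) = (-290/2)(19.00/786.0).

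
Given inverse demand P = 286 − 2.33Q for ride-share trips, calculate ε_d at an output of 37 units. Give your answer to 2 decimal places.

-2.32

At Q = 37, P = 286 − 2.33(37) = 199.79.
dP/dQ = −2.33, so dQ/dP = 1/(−2.33) = -0.429.
ε = (dQ/dP)(P/Q) = (-0.429)(199.79/37).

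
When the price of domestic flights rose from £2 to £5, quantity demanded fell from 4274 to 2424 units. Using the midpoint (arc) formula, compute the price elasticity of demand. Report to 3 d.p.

-0.644

ΔQ = 2424 − 4274 = -1850; ΔP = 5 − 2 = 3.
Midpoints: P̄ = 3.50, Q̄ = 3349.0.
ε = (ΔQ/ΔP)(P̄/Q̄) = (-1850/3)(3.50/3349.0).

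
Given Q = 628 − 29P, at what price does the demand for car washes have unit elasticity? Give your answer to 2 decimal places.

10.83

For linear demand Q = a − bP, ε = −bP/(a − bP). |ε| = 1 when bP = a − bP, i.e. P = a/(2b).
P = 628/(2·29) = 628/58 = 10.8276.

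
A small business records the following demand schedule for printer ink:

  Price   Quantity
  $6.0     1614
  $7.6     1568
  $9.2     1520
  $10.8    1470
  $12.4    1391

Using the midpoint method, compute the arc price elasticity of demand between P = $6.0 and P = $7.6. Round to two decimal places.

At P = 6.0, Q = 1614; at P = 7.6, Q = 1568.
ΔQ = -46, ΔP = 1.6. Midpoints: P̄ = 6.80, Q̄ = 1591.0.
ε = (ΔQ/ΔP)(P̄/Q̄) = (-46/1.6)(6.80/1591.0).

-0.12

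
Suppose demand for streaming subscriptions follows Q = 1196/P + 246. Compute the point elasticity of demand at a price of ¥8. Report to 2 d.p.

-0.38

At P = 8, Q = 395.500.
dQ/dP = −1196/P² = -18.688.
ε = (dQ/dP)(P/Q) = (-18.688)(8/395.500).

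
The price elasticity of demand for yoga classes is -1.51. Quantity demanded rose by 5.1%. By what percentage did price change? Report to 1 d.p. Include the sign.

%ΔP ≈ %ΔQ / ε = (5.1%)/(-1.51) = -3.38%.

-3.4%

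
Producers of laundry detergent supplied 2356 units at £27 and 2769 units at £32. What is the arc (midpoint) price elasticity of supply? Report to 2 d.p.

0.95

ΔQ = 2769 − 2356 = 413; ΔP = 32 − 27 = 5.
Midpoints: P̄ = 29.50, Q̄ = 2562.5.
ε_s = (ΔQ/ΔP)(P̄/Q̄) = (413/5)(29.50/2562.5).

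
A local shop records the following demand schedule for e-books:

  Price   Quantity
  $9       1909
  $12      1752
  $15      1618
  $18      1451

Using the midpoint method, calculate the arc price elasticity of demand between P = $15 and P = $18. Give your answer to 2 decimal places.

At P = 15, Q = 1618; at P = 18, Q = 1451.
ΔQ = -167, ΔP = 3. Midpoints: P̄ = 16.50, Q̄ = 1534.5.
ε = (ΔQ/ΔP)(P̄/Q̄) = (-167/3)(16.50/1534.5).

-0.60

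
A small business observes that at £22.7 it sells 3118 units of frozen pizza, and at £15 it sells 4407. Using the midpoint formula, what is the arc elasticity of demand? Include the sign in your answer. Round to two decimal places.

ΔQ = 4407 − 3118 = 1289; ΔP = 15 − 22.7 = -7.7.
Midpoints: P̄ = 18.85, Q̄ = 3762.5.
ε = (ΔQ/ΔP)(P̄/Q̄) = (1289/-7.7)(18.85/3762.5).

-0.84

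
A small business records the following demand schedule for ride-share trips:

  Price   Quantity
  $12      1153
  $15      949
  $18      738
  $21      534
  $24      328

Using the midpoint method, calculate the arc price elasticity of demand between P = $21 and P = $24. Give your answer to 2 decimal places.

At P = 21, Q = 534; at P = 24, Q = 328.
ΔQ = -206, ΔP = 3. Midpoints: P̄ = 22.50, Q̄ = 431.0.
ε = (ΔQ/ΔP)(P̄/Q̄) = (-206/3)(22.50/431.0).

-3.58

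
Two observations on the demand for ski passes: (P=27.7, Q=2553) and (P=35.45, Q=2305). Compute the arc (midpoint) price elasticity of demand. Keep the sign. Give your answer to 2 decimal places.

-0.42

ΔQ = 2305 − 2553 = -248; ΔP = 35.45 − 27.7 = 7.75.
Midpoints: P̄ = 31.58, Q̄ = 2429.0.
ε = (ΔQ/ΔP)(P̄/Q̄) = (-248/7.75)(31.58/2429.0).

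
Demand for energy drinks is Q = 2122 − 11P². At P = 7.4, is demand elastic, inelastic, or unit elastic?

inelastic

Q = 1519.640, dQ/dP = -162.800.
ε = (dQ/dP)(P/Q) ≈ -0.793.
|ε| = 0.79 < 1.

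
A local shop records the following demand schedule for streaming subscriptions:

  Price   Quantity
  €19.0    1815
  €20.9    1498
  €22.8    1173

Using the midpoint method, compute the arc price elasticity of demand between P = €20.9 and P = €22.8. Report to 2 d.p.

At P = 20.9, Q = 1498; at P = 22.8, Q = 1173.
ΔQ = -325, ΔP = 1.9. Midpoints: P̄ = 21.85, Q̄ = 1335.5.
ε = (ΔQ/ΔP)(P̄/Q̄) = (-325/1.9)(21.85/1335.5).

-2.80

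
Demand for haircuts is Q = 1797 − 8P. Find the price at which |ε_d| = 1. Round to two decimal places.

112.31

For linear demand Q = a − bP, ε = −bP/(a − bP). |ε| = 1 when bP = a − bP, i.e. P = a/(2b).
P = 1797/(2·8) = 1797/16 = 112.3125.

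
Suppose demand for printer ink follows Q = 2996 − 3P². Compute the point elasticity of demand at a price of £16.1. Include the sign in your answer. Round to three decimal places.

At P = 16.1, Q = 2218.370.
dQ/dP = −6P = -96.600.
ε = (dQ/dP)(P/Q) = (-96.600)(16.1/2218.370).

-0.701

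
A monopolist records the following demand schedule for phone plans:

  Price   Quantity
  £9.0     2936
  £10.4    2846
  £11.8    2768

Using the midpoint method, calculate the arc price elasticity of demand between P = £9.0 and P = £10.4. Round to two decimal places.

At P = 9.0, Q = 2936; at P = 10.4, Q = 2846.
ΔQ = -90, ΔP = 1.4. Midpoints: P̄ = 9.70, Q̄ = 2891.0.
ε = (ΔQ/ΔP)(P̄/Q̄) = (-90/1.4)(9.70/2891.0).

-0.22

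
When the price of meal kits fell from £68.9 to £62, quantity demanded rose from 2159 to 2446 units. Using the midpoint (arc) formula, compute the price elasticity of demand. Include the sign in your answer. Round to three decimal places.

ΔQ = 2446 − 2159 = 287; ΔP = 62 − 68.9 = -6.9.
Midpoints: P̄ = 65.45, Q̄ = 2302.5.
ε = (ΔQ/ΔP)(P̄/Q̄) = (287/-6.9)(65.45/2302.5).

-1.182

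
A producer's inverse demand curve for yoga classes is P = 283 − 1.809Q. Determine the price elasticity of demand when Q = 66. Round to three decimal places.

At Q = 66, P = 283 − 1.809(66) = 163.61.
dP/dQ = −1.809, so dQ/dP = 1/(−1.809) = -0.553.
ε = (dQ/dP)(P/Q) = (-0.553)(163.61/66).

-1.370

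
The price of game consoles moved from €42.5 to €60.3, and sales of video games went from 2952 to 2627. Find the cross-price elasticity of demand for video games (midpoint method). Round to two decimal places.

-0.34

ΔQ_x = 2627 − 2952 = -325; ΔP_y = 60.3 − 42.5 = 17.8.
Midpoints: P̄_y = 51.40, Q̄_x = 2789.5.
ε_xy = (ΔQ_x/ΔP_y)(P̄_y/Q̄_x) = (-325/17.8)(51.40/2789.5).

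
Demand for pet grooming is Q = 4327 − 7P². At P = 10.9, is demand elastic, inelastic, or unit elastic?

inelastic

Q = 3495.330, dQ/dP = -152.600.
ε = (dQ/dP)(P/Q) ≈ -0.476.
|ε| = 0.48 < 1.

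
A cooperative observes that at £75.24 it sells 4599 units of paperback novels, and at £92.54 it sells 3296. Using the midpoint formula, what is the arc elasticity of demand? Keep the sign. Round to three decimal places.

ΔQ = 3296 − 4599 = -1303; ΔP = 92.54 − 75.24 = 17.3.
Midpoints: P̄ = 83.89, Q̄ = 3947.5.
ε = (ΔQ/ΔP)(P̄/Q̄) = (-1303/17.3)(83.89/3947.5).

-1.601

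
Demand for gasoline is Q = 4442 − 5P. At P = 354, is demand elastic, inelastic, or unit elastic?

inelastic

Q = 2672, dQ/dP = -5.
ε = (dQ/dP)(P/Q) ≈ -0.662.
|ε| = 0.66 < 1.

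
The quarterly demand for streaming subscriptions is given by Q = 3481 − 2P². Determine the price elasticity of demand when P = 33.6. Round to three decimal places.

-3.692

At P = 33.6, Q = 1223.080.
dQ/dP = −4P = -134.400.
ε = (dQ/dP)(P/Q) = (-134.400)(33.6/1223.080).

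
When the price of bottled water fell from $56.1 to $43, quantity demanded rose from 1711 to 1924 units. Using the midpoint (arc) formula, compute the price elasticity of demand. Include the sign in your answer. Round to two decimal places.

-0.44

ΔQ = 1924 − 1711 = 213; ΔP = 43 − 56.1 = -13.1.
Midpoints: P̄ = 49.55, Q̄ = 1817.5.
ε = (ΔQ/ΔP)(P̄/Q̄) = (213/-13.1)(49.55/1817.5).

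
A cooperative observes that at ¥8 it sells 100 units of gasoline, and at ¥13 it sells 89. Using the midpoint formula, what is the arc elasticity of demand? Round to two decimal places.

-0.24

ΔQ = 89 − 100 = -11; ΔP = 13 − 8 = 5.
Midpoints: P̄ = 10.50, Q̄ = 94.5.
ε = (ΔQ/ΔP)(P̄/Q̄) = (-11/5)(10.50/94.5).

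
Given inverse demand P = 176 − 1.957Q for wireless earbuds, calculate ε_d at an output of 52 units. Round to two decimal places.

-0.73

At Q = 52, P = 176 − 1.957(52) = 74.24.
dP/dQ = −1.957, so dQ/dP = 1/(−1.957) = -0.511.
ε = (dQ/dP)(P/Q) = (-0.511)(74.24/52).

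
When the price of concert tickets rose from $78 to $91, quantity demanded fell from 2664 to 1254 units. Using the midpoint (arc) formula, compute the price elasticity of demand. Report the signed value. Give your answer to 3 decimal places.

-4.678

ΔQ = 1254 − 2664 = -1410; ΔP = 91 − 78 = 13.
Midpoints: P̄ = 84.50, Q̄ = 1959.0.
ε = (ΔQ/ΔP)(P̄/Q̄) = (-1410/13)(84.50/1959.0).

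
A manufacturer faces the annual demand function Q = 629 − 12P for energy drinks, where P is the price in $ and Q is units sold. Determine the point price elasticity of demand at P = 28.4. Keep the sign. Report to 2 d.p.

At P = 28.4, Q = 288.200.
dQ/dP = −12.
ε = (dQ/dP)(P/Q) = (-12)(28.4/288.200).

-1.18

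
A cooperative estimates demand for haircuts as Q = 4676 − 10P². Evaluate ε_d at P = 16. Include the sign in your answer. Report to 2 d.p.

-2.42

At P = 16, Q = 2116.
dQ/dP = −20P = -320.
ε = (dQ/dP)(P/Q) = (-320)(16/2116).
|ε| > 1, so demand is elastic at this price.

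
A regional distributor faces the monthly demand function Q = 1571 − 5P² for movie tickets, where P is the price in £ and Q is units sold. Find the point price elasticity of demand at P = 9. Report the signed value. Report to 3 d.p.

At P = 9, Q = 1166.
dQ/dP = −10P = -90.
ε = (dQ/dP)(P/Q) = (-90)(9/1166).

-0.695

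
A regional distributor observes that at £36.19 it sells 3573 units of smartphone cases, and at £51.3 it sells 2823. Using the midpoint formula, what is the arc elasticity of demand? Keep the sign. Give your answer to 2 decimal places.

-0.68

ΔQ = 2823 − 3573 = -750; ΔP = 51.3 − 36.19 = 15.11.
Midpoints: P̄ = 43.74, Q̄ = 3198.0.
ε = (ΔQ/ΔP)(P̄/Q̄) = (-750/15.11)(43.74/3198.0).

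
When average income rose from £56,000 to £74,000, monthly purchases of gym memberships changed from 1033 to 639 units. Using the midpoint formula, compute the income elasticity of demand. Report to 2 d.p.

-1.70

ΔQ = -394, ΔI = 18000. Midpoints: Ī = 65,000, Q̄ = 836.0.
ε_I = (ΔQ/ΔI)(Ī/Q̄) = (-394/18000)(65000/836.0).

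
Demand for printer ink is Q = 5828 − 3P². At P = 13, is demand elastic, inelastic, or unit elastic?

inelastic

Q = 5321, dQ/dP = -78.
ε = (dQ/dP)(P/Q) ≈ -0.191.
|ε| = 0.19 < 1.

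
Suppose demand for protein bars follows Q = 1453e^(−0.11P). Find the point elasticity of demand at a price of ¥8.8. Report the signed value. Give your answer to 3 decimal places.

At P = 8.8, Q = 551.910.
dQ/dP = −0.11·1453e^(−0.11P) = −0.11Q = -60.710.
ε = (dQ/dP)(P/Q) = (-60.710)(8.8/551.910).

-0.968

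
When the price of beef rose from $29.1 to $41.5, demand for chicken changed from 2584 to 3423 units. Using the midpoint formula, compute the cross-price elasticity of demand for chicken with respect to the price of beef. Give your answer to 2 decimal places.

0.80

ΔQ_x = 3423 − 2584 = 839; ΔP_y = 41.5 − 29.1 = 12.4.
Midpoints: P̄_y = 35.30, Q̄_x = 3003.5.
ε_xy = (ΔQ_x/ΔP_y)(P̄_y/Q̄_x) = (839/12.4)(35.30/3003.5).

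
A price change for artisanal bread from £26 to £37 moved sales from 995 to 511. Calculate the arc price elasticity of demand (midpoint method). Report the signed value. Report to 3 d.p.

-1.841

ΔQ = 511 − 995 = -484; ΔP = 37 − 26 = 11.
Midpoints: P̄ = 31.50, Q̄ = 753.0.
ε = (ΔQ/ΔP)(P̄/Q̄) = (-484/11)(31.50/753.0).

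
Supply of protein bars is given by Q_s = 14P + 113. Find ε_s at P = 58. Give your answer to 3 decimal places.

At P = 58, Q_s = 925.
dQ_s/dP = 14.
ε_s = (dQ_s/dP)(P/Q_s) = (14)(58/925).

0.878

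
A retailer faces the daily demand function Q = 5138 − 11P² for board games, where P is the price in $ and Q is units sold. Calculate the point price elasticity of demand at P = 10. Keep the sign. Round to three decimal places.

-0.545

At P = 10, Q = 4038.
dQ/dP = −22P = -220.
ε = (dQ/dP)(P/Q) = (-220)(10/4038).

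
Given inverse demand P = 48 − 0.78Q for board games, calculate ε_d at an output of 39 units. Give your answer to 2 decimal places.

At Q = 39, P = 48 − 0.78(39) = 17.58.
dP/dQ = −0.78, so dQ/dP = 1/(−0.78) = -1.282.
ε = (dQ/dP)(P/Q) = (-1.282)(17.58/39).

-0.58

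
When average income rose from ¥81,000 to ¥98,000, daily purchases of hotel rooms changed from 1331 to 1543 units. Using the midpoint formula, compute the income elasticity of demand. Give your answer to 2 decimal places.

0.78

ΔQ = 212, ΔI = 17000. Midpoints: Ī = 89,500, Q̄ = 1437.0.
ε_I = (ΔQ/ΔI)(Ī/Q̄) = (212/17000)(89500/1437.0).
ε_I > 0, so the good is normal.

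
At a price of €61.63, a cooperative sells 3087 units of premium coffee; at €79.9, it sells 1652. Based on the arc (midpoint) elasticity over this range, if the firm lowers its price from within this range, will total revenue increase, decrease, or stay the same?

increase

Arc ε = (-1435/18.27)(70.77/2369.5) ≈ -2.346.
|ε| = 2.35 > 1, so demand is elastic. A price cut therefore raises total revenue.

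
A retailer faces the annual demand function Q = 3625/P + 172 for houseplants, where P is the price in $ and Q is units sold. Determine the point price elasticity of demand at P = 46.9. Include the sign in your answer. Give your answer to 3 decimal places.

-0.310

At P = 46.9, Q = 249.292.
dQ/dP = −3625/P² = -1.648.
ε = (dQ/dP)(P/Q) = (-1.648)(46.9/249.292).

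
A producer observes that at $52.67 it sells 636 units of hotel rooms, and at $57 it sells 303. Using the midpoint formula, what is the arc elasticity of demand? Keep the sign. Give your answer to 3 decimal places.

-8.982

ΔQ = 303 − 636 = -333; ΔP = 57 − 52.67 = 4.33.
Midpoints: P̄ = 54.84, Q̄ = 469.5.
ε = (ΔQ/ΔP)(P̄/Q̄) = (-333/4.33)(54.84/469.5).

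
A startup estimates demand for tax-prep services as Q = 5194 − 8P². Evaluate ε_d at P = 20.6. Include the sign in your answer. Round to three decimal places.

At P = 20.6, Q = 1799.120.
dQ/dP = −16P = -329.600.
ε = (dQ/dP)(P/Q) = (-329.600)(20.6/1799.120).
|ε| > 1, so demand is elastic at this price.

-3.774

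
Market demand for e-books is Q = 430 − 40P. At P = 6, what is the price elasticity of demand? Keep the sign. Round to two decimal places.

-1.26

At P = 6, Q = 190.
dQ/dP = −40.
ε = (dQ/dP)(P/Q) = (-40)(6/190).
|ε| > 1, so demand is elastic at this price.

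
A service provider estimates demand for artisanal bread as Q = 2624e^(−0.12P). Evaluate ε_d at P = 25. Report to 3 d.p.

-3.000

At P = 25, Q = 130.641.
dQ/dP = −0.12·2624e^(−0.12P) = −0.12Q = -15.677.
ε = (dQ/dP)(P/Q) = (-15.677)(25/130.641).
|ε| > 1, so demand is elastic at this price.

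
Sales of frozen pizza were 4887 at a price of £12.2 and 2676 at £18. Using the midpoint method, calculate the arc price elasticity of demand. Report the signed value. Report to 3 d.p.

ΔQ = 2676 − 4887 = -2211; ΔP = 18 − 12.2 = 5.8.
Midpoints: P̄ = 15.10, Q̄ = 3781.5.
ε = (ΔQ/ΔP)(P̄/Q̄) = (-2211/5.8)(15.10/3781.5).

-1.522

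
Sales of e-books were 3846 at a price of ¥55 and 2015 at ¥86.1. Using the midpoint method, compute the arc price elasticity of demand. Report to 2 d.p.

-1.42

ΔQ = 2015 − 3846 = -1831; ΔP = 86.1 − 55 = 31.1.
Midpoints: P̄ = 70.55, Q̄ = 2930.5.
ε = (ΔQ/ΔP)(P̄/Q̄) = (-1831/31.1)(70.55/2930.5).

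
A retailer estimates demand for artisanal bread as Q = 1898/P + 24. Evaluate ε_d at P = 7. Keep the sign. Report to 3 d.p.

At P = 7, Q = 295.143.
dQ/dP = −1898/P² = -38.735.
ε = (dQ/dP)(P/Q) = (-38.735)(7/295.143).

-0.919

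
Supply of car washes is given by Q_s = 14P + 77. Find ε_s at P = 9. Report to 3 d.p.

0.621

At P = 9, Q_s = 203.
dQ_s/dP = 14.
ε_s = (dQ_s/dP)(P/Q_s) = (14)(9/203).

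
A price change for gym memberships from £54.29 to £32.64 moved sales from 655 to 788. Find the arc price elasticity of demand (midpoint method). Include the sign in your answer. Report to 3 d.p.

ΔQ = 788 − 655 = 133; ΔP = 32.64 − 54.29 = -21.65.
Midpoints: P̄ = 43.47, Q̄ = 721.5.
ε = (ΔQ/ΔP)(P̄/Q̄) = (133/-21.65)(43.47/721.5).

-0.370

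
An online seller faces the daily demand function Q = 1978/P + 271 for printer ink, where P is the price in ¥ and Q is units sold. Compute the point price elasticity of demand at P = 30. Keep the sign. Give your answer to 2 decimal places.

At P = 30, Q = 336.933.
dQ/dP = −1978/P² = -2.198.
ε = (dQ/dP)(P/Q) = (-2.198)(30/336.933).

-0.20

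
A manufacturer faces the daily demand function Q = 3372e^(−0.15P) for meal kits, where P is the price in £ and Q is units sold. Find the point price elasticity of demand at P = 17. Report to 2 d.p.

-2.55

At P = 17, Q = 263.291.
dQ/dP = −0.15·3372e^(−0.15P) = −0.15Q = -39.494.
ε = (dQ/dP)(P/Q) = (-39.494)(17/263.291).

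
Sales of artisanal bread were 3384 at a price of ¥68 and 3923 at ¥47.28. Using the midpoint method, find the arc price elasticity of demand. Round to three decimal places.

ΔQ = 3923 − 3384 = 539; ΔP = 47.28 − 68 = -20.72.
Midpoints: P̄ = 57.64, Q̄ = 3653.5.
ε = (ΔQ/ΔP)(P̄/Q̄) = (539/-20.72)(57.64/3653.5).

-0.410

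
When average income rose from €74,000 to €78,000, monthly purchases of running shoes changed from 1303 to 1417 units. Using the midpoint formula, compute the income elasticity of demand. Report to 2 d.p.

ΔQ = 114, ΔI = 4000. Midpoints: Ī = 76,000, Q̄ = 1360.0.
ε_I = (ΔQ/ΔI)(Ī/Q̄) = (114/4000)(76000/1360.0).

1.59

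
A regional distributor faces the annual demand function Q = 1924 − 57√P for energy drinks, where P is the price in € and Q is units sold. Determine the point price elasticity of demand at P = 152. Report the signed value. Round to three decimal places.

-0.288

At P = 152, Q = 1221.257.
dQ/dP = −57/(2√P) = -2.312.
ε = (dQ/dP)(P/Q) = (-2.312)(152/1221.257).
|ε| < 1, so demand is inelastic at this price.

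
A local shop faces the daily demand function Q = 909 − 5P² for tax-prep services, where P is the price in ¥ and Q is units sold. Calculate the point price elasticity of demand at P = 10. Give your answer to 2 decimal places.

At P = 10, Q = 409.
dQ/dP = −10P = -100.
ε = (dQ/dP)(P/Q) = (-100)(10/409).

-2.44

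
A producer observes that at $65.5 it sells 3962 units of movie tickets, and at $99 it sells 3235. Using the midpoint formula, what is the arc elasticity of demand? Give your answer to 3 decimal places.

ΔQ = 3235 − 3962 = -727; ΔP = 99 − 65.5 = 33.5.
Midpoints: P̄ = 82.25, Q̄ = 3598.5.
ε = (ΔQ/ΔP)(P̄/Q̄) = (-727/33.5)(82.25/3598.5).

-0.496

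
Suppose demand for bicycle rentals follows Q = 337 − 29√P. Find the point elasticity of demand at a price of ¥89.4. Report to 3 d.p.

At P = 89.4, Q = 62.800.
dQ/dP = −29/(2√P) = -1.534.
ε = (dQ/dP)(P/Q) = (-1.534)(89.4/62.800).

-2.183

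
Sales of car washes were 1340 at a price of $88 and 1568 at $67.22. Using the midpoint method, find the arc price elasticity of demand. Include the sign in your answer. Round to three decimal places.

-0.586

ΔQ = 1568 − 1340 = 228; ΔP = 67.22 − 88 = -20.78.
Midpoints: P̄ = 77.61, Q̄ = 1454.0.
ε = (ΔQ/ΔP)(P̄/Q̄) = (228/-20.78)(77.61/1454.0).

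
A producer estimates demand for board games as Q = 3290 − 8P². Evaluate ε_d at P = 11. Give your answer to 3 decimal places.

-0.834

At P = 11, Q = 2322.
dQ/dP = −16P = -176.
ε = (dQ/dP)(P/Q) = (-176)(11/2322).
|ε| < 1, so demand is inelastic at this price.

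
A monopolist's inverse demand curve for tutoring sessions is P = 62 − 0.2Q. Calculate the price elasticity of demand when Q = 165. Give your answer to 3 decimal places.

-0.879

At Q = 165, P = 62 − 0.2(165) = 29.00.
dP/dQ = −0.2, so dQ/dP = 1/(−0.2) = -5.000.
ε = (dQ/dP)(P/Q) = (-5.000)(29.00/165).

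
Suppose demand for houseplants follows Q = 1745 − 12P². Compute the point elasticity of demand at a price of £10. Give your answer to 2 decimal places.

-4.40

At P = 10, Q = 545.
dQ/dP = −24P = -240.
ε = (dQ/dP)(P/Q) = (-240)(10/545).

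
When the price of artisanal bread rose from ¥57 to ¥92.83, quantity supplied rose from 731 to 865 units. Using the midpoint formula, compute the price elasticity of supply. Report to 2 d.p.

0.35

ΔQ = 865 − 731 = 134; ΔP = 92.83 − 57 = 35.83.
Midpoints: P̄ = 74.91, Q̄ = 798.0.
ε_s = (ΔQ/ΔP)(P̄/Q̄) = (134/35.83)(74.91/798.0).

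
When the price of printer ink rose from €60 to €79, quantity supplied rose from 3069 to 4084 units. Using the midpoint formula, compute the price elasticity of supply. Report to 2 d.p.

1.04

ΔQ = 4084 − 3069 = 1015; ΔP = 79 − 60 = 19.
Midpoints: P̄ = 69.50, Q̄ = 3576.5.
ε_s = (ΔQ/ΔP)(P̄/Q̄) = (1015/19)(69.50/3576.5).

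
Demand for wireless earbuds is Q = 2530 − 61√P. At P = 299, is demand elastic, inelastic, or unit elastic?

Q = 1475.211, dQ/dP = -1.764.
ε = (dQ/dP)(P/Q) ≈ -0.358.
|ε| = 0.36 < 1.

inelastic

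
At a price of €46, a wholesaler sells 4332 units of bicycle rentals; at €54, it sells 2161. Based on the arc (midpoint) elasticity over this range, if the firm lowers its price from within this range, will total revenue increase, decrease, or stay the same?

Arc ε = (-2171/8)(50.00/3246.5) ≈ -4.180.
|ε| = 4.18 > 1, so demand is elastic. A price cut therefore raises total revenue.

increase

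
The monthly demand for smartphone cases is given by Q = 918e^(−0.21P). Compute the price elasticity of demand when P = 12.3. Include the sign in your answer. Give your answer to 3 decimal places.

-2.583

At P = 12.3, Q = 69.352.
dQ/dP = −0.21·918e^(−0.21P) = −0.21Q = -14.564.
ε = (dQ/dP)(P/Q) = (-14.564)(12.3/69.352).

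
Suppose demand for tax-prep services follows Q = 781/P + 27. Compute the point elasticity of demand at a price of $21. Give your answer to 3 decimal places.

-0.579

At P = 21, Q = 64.190.
dQ/dP = −781/P² = -1.771.
ε = (dQ/dP)(P/Q) = (-1.771)(21/64.190).
|ε| < 1, so demand is inelastic at this price.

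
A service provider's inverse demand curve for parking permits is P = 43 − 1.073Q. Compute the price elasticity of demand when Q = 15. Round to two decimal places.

-1.67

At Q = 15, P = 43 − 1.073(15) = 26.91.
dP/dQ = −1.073, so dQ/dP = 1/(−1.073) = -0.932.
ε = (dQ/dP)(P/Q) = (-0.932)(26.91/15).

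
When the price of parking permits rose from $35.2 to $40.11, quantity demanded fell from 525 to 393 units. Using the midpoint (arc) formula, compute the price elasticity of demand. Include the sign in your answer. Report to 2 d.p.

-2.21

ΔQ = 393 − 525 = -132; ΔP = 40.11 − 35.2 = 4.91.
Midpoints: P̄ = 37.66, Q̄ = 459.0.
ε = (ΔQ/ΔP)(P̄/Q̄) = (-132/4.91)(37.66/459.0).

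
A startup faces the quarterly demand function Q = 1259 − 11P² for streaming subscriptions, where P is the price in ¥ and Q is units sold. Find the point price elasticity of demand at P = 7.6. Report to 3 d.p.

-2.038

At P = 7.6, Q = 623.640.
dQ/dP = −22P = -167.200.
ε = (dQ/dP)(P/Q) = (-167.200)(7.6/623.640).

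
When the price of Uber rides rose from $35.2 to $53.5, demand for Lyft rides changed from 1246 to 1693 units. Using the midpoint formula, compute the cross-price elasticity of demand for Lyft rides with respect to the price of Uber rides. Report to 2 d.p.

ΔQ_x = 1693 − 1246 = 447; ΔP_y = 53.5 − 35.2 = 18.3.
Midpoints: P̄_y = 44.35, Q̄_x = 1469.5.
ε_xy = (ΔQ_x/ΔP_y)(P̄_y/Q̄_x) = (447/18.3)(44.35/1469.5).

0.74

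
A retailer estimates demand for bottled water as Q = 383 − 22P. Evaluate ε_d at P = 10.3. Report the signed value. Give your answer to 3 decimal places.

-1.449

At P = 10.3, Q = 156.400.
dQ/dP = −22.
ε = (dQ/dP)(P/Q) = (-22)(10.3/156.400).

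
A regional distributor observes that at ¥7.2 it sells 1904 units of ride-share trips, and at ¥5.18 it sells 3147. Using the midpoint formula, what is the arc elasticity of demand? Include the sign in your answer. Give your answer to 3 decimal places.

ΔQ = 3147 − 1904 = 1243; ΔP = 5.18 − 7.2 = -2.02.
Midpoints: P̄ = 6.19, Q̄ = 2525.5.
ε = (ΔQ/ΔP)(P̄/Q̄) = (1243/-2.02)(6.19/2525.5).

-1.508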